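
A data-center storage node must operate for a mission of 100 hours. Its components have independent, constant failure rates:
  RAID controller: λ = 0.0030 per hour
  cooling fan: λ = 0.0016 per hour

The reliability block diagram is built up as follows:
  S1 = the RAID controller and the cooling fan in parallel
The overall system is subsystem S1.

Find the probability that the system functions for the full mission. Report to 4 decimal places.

R(RAID controller) = exp(−0.0030 × 100) = 0.740818
R(cooling fan) = exp(−0.0016 × 100) = 0.852144
Parallel (RAID controller and cooling fan): 1 − (1 − 0.740818)(1 − 0.852144) = 0.9617

0.9617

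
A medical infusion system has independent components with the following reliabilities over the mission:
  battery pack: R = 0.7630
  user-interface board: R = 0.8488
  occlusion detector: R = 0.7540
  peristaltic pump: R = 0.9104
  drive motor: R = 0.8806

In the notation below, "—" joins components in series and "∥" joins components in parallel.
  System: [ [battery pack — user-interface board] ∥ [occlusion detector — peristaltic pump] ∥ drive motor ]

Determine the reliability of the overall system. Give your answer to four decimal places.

0.9868

Series (battery pack and user-interface board): 0.763000 × 0.848800 = 0.647634
Series (occlusion detector and peristaltic pump): 0.754000 × 0.910400 = 0.686442
Parallel ([0.647634], [0.686442], and drive motor): 1 − (1 − 0.647634)(1 − 0.686442)(1 − 0.880600) = 0.9868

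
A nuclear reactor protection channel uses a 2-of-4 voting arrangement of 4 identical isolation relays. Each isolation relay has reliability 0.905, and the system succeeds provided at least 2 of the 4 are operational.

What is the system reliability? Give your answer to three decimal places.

R = Σ_{i=2}^{4} C(4,i) p^i (1−p)^{4−i} with p = 0.905
C(4,2)·0.905^2·0.095^2 = 0.04435
C(4,3)·0.905^3·0.095^1 = 0.28166
C(4,4)·0.905^4·0.095^0 = 0.67080
Sum = 0.997

0.997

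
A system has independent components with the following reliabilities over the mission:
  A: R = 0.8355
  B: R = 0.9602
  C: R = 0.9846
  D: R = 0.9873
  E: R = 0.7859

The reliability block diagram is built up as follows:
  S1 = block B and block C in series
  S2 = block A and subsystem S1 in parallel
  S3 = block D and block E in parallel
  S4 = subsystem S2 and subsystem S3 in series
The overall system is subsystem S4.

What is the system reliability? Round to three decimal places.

Series (B and C): 0.96020 × 0.98460 = 0.94541
Parallel (A and [0.94541]): 1 − (1 − 0.83550)(1 − 0.94541) = 0.99102
Parallel (D and E): 1 − (1 − 0.98730)(1 − 0.78590) = 0.99728
Series ([0.99102] and [0.99728]): 0.99102 × 0.99728 = 0.988

0.988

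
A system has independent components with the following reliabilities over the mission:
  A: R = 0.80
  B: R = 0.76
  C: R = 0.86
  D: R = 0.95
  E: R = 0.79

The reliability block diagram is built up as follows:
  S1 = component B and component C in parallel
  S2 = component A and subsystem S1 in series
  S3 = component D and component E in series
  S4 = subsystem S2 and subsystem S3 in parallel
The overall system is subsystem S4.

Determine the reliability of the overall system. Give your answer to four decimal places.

Parallel (B and C): 1 − (1 − 0.760000)(1 − 0.860000) = 0.966400
Series (A and [0.966400]): 0.800000 × 0.966400 = 0.773120
Series (D and E): 0.950000 × 0.790000 = 0.750500
Parallel ([0.773120] and [0.750500]): 1 − (1 − 0.773120)(1 − 0.750500) = 0.9434

0.9434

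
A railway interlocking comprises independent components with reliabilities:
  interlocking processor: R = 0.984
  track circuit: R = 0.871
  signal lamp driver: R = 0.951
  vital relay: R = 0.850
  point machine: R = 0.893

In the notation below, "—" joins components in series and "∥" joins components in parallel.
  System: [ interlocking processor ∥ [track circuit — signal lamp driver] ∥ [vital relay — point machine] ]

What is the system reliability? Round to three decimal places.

Series (track circuit and signal lamp driver): 0.87100 × 0.95100 = 0.82832
Series (vital relay and point machine): 0.85000 × 0.89300 = 0.75905
Parallel (interlocking processor, [0.82832], and [0.75905]): 1 − (1 − 0.98400)(1 − 0.82832)(1 − 0.75905) = 0.999

0.999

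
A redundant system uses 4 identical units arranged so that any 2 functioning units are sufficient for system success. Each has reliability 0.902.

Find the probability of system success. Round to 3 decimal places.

0.997

R = Σ_{i=2}^{4} C(4,i) p^i (1−p)^{4−i} with p = 0.902
C(4,2)·0.902^2·0.098^2 = 0.04688
C(4,3)·0.902^3·0.098^1 = 0.28768
C(4,4)·0.902^4·0.098^0 = 0.66195
Sum = 0.997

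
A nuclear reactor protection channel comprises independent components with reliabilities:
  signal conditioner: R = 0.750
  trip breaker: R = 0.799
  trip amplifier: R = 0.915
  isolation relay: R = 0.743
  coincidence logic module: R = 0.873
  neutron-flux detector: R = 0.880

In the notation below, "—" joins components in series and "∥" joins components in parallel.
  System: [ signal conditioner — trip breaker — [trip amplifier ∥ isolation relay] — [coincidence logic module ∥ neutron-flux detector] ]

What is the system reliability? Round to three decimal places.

0.577

Parallel (trip amplifier and isolation relay): 1 − (1 − 0.91500)(1 − 0.74300) = 0.97816
Parallel (coincidence logic module and neutron-flux detector): 1 − (1 − 0.87300)(1 − 0.88000) = 0.98476
Series (signal conditioner, trip breaker, [0.97816], and [0.98476]): 0.75000 × 0.79900 × 0.97816 × 0.98476 = 0.577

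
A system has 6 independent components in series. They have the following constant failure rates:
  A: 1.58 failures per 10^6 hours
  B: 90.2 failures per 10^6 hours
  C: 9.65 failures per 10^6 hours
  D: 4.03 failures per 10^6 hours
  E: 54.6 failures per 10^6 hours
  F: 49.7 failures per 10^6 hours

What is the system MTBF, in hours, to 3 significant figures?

Series of exponential components: λ_sys = Σ λ_i
λ_sys = 0.00000158 + 0.0000902 + 0.00000965 + 0.00000403 + 0.0000546 + 0.0000497 = 2.0976e-04 /h
MTBF = 1 / λ_sys = 4770 h

4770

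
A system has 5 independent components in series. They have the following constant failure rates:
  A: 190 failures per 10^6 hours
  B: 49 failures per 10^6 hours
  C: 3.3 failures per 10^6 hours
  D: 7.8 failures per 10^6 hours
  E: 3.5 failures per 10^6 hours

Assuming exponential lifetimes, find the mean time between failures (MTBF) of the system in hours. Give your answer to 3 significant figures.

Series of exponential components: λ_sys = Σ λ_i
λ_sys = 0.00019 + 0.000049 + 0.0000033 + 0.0000078 + 0.0000035 = 2.5360e-04 /h
MTBF = 1 / λ_sys = 3940 h

3940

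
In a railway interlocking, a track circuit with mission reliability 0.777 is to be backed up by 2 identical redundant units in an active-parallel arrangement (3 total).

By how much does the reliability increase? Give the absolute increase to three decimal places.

0.212

R_before = 0.777
R_after = 1 − (1 − 0.777)^3 = 0.989
ΔR = 0.989 − 0.777 = 0.212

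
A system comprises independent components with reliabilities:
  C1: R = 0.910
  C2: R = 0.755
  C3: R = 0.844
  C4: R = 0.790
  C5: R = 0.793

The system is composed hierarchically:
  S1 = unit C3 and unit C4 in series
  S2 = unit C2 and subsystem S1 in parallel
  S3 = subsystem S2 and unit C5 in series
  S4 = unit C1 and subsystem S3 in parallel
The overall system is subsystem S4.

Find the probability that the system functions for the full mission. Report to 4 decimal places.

Series (C3 and C4): 0.844000 × 0.790000 = 0.666760
Parallel (C2 and [0.666760]): 1 − (1 − 0.755000)(1 − 0.666760) = 0.918356
Series ([0.918356] and C5): 0.918356 × 0.793000 = 0.728256
Parallel (C1 and [0.728256]): 1 − (1 − 0.910000)(1 − 0.728256) = 0.9755

0.9755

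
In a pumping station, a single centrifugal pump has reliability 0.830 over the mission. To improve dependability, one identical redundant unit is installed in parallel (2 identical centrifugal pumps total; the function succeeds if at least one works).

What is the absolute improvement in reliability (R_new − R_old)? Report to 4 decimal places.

0.1411

R_before = 0.830
R_after = 1 − (1 − 0.830)^2 = 0.9711
ΔR = 0.9711 − 0.830 = 0.1411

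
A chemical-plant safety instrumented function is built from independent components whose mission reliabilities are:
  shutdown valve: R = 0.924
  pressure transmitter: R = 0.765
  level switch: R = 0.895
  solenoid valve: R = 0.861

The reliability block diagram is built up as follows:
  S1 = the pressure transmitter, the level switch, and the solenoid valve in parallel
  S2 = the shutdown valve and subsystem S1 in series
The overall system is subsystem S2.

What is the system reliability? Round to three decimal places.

0.921

Parallel (pressure transmitter, level switch, and solenoid valve): 1 − (1 − 0.76500)(1 − 0.89500)(1 − 0.86100) = 0.99657
Series (shutdown valve and [0.99657]): 0.92400 × 0.99657 = 0.921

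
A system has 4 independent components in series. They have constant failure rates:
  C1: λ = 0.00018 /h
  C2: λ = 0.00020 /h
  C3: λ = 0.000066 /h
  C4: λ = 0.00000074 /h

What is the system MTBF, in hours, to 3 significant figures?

Series of exponential components: λ_sys = Σ λ_i
λ_sys = 0.00018 + 0.00020 + 0.000066 + 0.00000074 = 4.4674e-04 /h
MTBF = 1 / λ_sys = 2240 h

2240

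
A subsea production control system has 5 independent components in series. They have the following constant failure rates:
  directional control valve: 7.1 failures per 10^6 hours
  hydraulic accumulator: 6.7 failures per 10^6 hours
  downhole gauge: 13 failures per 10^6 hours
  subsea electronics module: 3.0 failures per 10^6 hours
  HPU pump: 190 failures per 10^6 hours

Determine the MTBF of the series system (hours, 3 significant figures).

Series of exponential components: λ_sys = Σ λ_i
λ_sys = 0.0000071 + 0.0000067 + 0.000013 + 0.0000030 + 0.00019 = 2.1980e-04 /h
MTBF = 1 / λ_sys = 4550 h

4550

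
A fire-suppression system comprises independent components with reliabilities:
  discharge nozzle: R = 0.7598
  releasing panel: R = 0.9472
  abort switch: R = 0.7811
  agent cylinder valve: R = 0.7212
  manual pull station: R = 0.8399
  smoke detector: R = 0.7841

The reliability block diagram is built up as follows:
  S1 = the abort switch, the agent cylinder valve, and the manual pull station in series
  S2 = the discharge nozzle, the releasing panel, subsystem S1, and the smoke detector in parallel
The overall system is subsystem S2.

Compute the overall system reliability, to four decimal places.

0.9986

Series (abort switch, agent cylinder valve, and manual pull station): 0.781100 × 0.721200 × 0.839900 = 0.473140
Parallel (discharge nozzle, releasing panel, [0.473140], and smoke detector): 1 − (1 − 0.759800)(1 − 0.947200)(1 − 0.473140)(1 − 0.784100) = 0.9986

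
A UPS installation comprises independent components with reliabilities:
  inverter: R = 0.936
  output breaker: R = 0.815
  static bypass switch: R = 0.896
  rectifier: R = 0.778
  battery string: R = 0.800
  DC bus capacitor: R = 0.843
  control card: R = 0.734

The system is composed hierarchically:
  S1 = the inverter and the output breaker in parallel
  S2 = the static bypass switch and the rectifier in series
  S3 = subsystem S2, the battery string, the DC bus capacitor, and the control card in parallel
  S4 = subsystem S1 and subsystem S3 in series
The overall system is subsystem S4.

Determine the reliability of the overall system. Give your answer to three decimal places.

0.986

Parallel (inverter and output breaker): 1 − (1 − 0.93600)(1 − 0.81500) = 0.98816
Series (static bypass switch and rectifier): 0.89600 × 0.77800 = 0.69709
Parallel ([0.69709], battery string, DC bus capacitor, and control card): 1 − (1 − 0.69709)(1 − 0.80000)(1 − 0.84300)(1 − 0.73400) = 0.99747
Series ([0.98816] and [0.99747]): 0.98816 × 0.99747 = 0.986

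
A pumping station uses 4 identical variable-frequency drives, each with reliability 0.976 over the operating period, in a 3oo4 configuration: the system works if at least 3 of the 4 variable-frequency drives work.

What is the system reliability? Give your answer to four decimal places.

R = Σ_{i=3}^{4} C(4,i) p^i (1−p)^{4−i} with p = 0.976
C(4,3)·0.976^3·0.024^1 = 0.089253
C(4,4)·0.976^4·0.024^0 = 0.907401
Sum = 0.9967

0.9967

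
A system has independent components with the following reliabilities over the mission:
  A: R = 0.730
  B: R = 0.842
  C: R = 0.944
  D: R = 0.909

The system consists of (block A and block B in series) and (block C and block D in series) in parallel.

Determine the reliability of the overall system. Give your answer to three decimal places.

0.945

Series (A and B): 0.73000 × 0.84200 = 0.61466
Series (C and D): 0.94400 × 0.90900 = 0.85810
Parallel ([0.61466] and [0.85810]): 1 − (1 − 0.61466)(1 − 0.85810) = 0.945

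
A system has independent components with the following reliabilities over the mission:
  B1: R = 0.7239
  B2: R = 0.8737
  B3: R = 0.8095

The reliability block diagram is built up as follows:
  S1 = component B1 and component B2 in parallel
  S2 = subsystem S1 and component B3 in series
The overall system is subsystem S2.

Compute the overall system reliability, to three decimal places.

Parallel (B1 and B2): 1 − (1 − 0.72390)(1 − 0.87370) = 0.96513
Series ([0.96513] and B3): 0.96513 × 0.80950 = 0.781

0.781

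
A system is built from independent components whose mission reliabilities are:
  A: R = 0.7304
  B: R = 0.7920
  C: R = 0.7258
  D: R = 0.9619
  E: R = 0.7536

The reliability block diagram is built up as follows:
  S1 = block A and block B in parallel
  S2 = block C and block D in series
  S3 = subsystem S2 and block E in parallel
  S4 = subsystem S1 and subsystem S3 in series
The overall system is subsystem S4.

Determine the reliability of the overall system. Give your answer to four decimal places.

Parallel (A and B): 1 − (1 − 0.730400)(1 − 0.792000) = 0.943923
Series (C and D): 0.725800 × 0.961900 = 0.698147
Parallel ([0.698147] and E): 1 − (1 − 0.698147)(1 − 0.753600) = 0.925623
Series ([0.943923] and [0.925623]): 0.943923 × 0.925623 = 0.8737

0.8737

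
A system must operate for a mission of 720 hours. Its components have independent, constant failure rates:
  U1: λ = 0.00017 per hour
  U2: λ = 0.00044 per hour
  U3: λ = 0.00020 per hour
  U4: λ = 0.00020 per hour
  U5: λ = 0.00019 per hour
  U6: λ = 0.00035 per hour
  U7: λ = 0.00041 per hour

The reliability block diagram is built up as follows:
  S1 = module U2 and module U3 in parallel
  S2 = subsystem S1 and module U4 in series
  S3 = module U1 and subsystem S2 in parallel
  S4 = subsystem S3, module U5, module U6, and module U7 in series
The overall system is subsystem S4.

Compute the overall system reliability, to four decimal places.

R(U1) = exp(−0.00017 × 720) = 0.884794
R(U2) = exp(−0.00044 × 720) = 0.728476
R(U3) = exp(−0.00020 × 720) = 0.865888
R(U4) = exp(−0.00020 × 720) = 0.865888
R(U5) = exp(−0.00019 × 720) = 0.872145
R(U6) = exp(−0.00035 × 720) = 0.777245
R(U7) = exp(−0.00041 × 720) = 0.744383
Parallel (U2 and U3): 1 − (1 − 0.728476)(1 − 0.865888) = 0.963585
Series ([0.963585] and U4): 0.963585 × 0.865888 = 0.834357
Parallel (U1 and [0.834357]): 1 − (1 − 0.884794)(1 − 0.834357) = 0.980917
Series ([0.980917], U5, U6, and U7): 0.980917 × 0.872145 × 0.777245 × 0.744383 = 0.4950

0.4950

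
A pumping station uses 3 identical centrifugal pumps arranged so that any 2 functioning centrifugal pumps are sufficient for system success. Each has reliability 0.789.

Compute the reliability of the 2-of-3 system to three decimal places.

R = Σ_{i=2}^{3} C(3,i) p^i (1−p)^{3−i} with p = 0.789
C(3,2)·0.789^2·0.211^1 = 0.39406
C(3,3)·0.789^3·0.211^0 = 0.49117
Sum = 0.885

0.885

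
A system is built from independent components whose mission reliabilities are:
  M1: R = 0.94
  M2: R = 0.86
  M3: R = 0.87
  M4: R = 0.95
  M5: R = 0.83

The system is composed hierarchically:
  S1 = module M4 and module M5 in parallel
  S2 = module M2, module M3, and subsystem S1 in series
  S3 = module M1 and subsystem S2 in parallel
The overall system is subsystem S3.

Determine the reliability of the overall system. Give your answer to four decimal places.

Parallel (M4 and M5): 1 − (1 − 0.950000)(1 − 0.830000) = 0.991500
Series (M2, M3, and [0.991500]): 0.860000 × 0.870000 × 0.991500 = 0.741840
Parallel (M1 and [0.741840]): 1 − (1 − 0.940000)(1 − 0.741840) = 0.9845

0.9845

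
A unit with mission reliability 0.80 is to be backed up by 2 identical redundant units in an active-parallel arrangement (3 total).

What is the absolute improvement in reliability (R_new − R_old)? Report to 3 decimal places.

0.192

R_before = 0.80
R_after = 1 − (1 − 0.80)^3 = 0.992
ΔR = 0.992 − 0.80 = 0.192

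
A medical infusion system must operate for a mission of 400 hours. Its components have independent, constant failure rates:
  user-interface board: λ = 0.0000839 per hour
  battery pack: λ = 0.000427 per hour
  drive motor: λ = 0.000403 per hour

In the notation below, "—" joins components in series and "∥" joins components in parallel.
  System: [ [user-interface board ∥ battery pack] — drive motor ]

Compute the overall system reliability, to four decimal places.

R(user-interface board) = exp(−0.0000839 × 400) = 0.966997
R(battery pack) = exp(−0.000427 × 400) = 0.842990
R(drive motor) = exp(−0.000403 × 400) = 0.851122
Parallel (user-interface board and battery pack): 1 − (1 − 0.966997)(1 − 0.842990) = 0.994818
Series ([0.994818] and drive motor): 0.994818 × 0.851122 = 0.8467

0.8467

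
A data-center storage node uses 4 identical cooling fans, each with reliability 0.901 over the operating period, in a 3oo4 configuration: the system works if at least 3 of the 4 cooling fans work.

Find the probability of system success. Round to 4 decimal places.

0.9487

R = Σ_{i=3}^{4} C(4,i) p^i (1−p)^{4−i} with p = 0.901
C(4,3)·0.901^3·0.099^1 = 0.289647
C(4,4)·0.901^4·0.099^0 = 0.659021
Sum = 0.9487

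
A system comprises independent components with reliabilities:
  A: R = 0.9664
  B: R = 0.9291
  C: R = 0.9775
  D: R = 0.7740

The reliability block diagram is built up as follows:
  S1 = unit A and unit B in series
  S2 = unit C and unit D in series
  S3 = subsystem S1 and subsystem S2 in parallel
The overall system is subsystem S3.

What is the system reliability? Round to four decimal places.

0.9751

Series (A and B): 0.966400 × 0.929100 = 0.897882
Series (C and D): 0.977500 × 0.774000 = 0.756585
Parallel ([0.897882] and [0.756585]): 1 − (1 − 0.897882)(1 − 0.756585) = 0.9751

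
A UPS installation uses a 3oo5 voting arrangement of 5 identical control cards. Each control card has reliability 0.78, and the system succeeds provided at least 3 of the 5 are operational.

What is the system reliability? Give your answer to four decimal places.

0.9256

R = Σ_{i=3}^{5} C(5,i) p^i (1−p)^{5−i} with p = 0.78
C(5,3)·0.78^3·0.22^2 = 0.229683
C(5,4)·0.78^4·0.22^1 = 0.407166
C(5,5)·0.78^5·0.22^0 = 0.288717
Sum = 0.9256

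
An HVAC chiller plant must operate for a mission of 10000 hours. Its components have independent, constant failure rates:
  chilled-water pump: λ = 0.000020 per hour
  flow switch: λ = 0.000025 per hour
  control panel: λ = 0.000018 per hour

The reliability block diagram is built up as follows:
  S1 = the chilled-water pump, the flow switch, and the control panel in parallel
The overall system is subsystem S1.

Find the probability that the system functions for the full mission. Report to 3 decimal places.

0.993

R(chilled-water pump) = exp(−0.000020 × 10000) = 0.81873
R(flow switch) = exp(−0.000025 × 10000) = 0.77880
R(control panel) = exp(−0.000018 × 10000) = 0.83527
Parallel (chilled-water pump, flow switch, and control panel): 1 − (1 − 0.81873)(1 − 0.77880)(1 − 0.83527) = 0.993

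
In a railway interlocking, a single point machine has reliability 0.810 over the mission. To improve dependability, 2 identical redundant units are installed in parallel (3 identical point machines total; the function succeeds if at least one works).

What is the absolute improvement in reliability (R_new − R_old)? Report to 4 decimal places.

R_before = 0.810
R_after = 1 − (1 − 0.810)^3 = 0.9931
ΔR = 0.9931 − 0.810 = 0.1831

0.1831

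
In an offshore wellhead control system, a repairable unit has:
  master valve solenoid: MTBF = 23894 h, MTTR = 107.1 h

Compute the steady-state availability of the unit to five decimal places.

A(master valve solenoid) = MTBF/(MTBF+MTTR) = 23894/(23894+107.1) = 0.99554

0.99554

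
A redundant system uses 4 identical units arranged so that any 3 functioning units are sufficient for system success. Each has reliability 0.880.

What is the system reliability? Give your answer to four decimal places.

0.9268

R = Σ_{i=3}^{4} C(4,i) p^i (1−p)^{4−i} with p = 0.880
C(4,3)·0.880^3·0.120^1 = 0.327107
C(4,4)·0.880^4·0.120^0 = 0.599695
Sum = 0.9268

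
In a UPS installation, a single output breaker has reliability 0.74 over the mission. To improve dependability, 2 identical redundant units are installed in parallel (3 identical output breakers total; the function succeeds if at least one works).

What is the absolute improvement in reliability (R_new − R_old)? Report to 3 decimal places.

R_before = 0.74
R_after = 1 − (1 − 0.74)^3 = 0.982
ΔR = 0.982 − 0.74 = 0.242

0.242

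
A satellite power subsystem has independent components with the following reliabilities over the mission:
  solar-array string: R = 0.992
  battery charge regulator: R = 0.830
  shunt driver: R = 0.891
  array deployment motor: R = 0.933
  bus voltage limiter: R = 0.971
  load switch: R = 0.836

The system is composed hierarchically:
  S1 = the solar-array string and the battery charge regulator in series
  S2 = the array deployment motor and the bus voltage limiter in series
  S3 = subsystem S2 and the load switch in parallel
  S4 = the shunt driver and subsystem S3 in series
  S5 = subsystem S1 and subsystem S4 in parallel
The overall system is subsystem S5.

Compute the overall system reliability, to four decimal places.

0.9783

Series (solar-array string and battery charge regulator): 0.992000 × 0.830000 = 0.823360
Series (array deployment motor and bus voltage limiter): 0.933000 × 0.971000 = 0.905943
Parallel ([0.905943] and load switch): 1 − (1 − 0.905943)(1 − 0.836000) = 0.984575
Series (shunt driver and [0.984575]): 0.891000 × 0.984575 = 0.877256
Parallel ([0.823360] and [0.877256]): 1 − (1 − 0.823360)(1 − 0.877256) = 0.9783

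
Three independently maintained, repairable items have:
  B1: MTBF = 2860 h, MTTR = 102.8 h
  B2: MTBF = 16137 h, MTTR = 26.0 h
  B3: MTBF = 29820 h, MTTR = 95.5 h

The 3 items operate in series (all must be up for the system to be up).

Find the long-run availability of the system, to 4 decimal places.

0.9607

A(B1) = MTBF/(MTBF+MTTR) = 2860/(2860+102.8) = 0.965303
A(B2) = MTBF/(MTBF+MTTR) = 16137/(16137+26.0) = 0.998391
A(B3) = MTBF/(MTBF+MTTR) = 29820/(29820+95.5) = 0.996808
Series availability: 0.965303 × 0.998391 × 0.996808 = 0.9607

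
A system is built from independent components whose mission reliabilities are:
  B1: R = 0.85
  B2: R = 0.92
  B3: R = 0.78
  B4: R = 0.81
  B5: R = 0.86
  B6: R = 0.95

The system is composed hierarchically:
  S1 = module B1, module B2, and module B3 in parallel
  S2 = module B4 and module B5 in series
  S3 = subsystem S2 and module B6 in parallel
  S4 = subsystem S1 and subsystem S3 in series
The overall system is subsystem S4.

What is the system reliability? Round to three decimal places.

0.982

Parallel (B1, B2, and B3): 1 − (1 − 0.85000)(1 − 0.92000)(1 − 0.78000) = 0.99736
Series (B4 and B5): 0.81000 × 0.86000 = 0.69660
Parallel ([0.69660] and B6): 1 − (1 − 0.69660)(1 − 0.95000) = 0.98483
Series ([0.99736] and [0.98483]): 0.99736 × 0.98483 = 0.982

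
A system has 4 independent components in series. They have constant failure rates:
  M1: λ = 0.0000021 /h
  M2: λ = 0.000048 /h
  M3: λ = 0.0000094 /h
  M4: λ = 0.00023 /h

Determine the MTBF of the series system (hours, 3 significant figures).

3450

Series of exponential components: λ_sys = Σ λ_i
λ_sys = 0.0000021 + 0.000048 + 0.0000094 + 0.00023 = 2.8950e-04 /h
MTBF = 1 / λ_sys = 3450 h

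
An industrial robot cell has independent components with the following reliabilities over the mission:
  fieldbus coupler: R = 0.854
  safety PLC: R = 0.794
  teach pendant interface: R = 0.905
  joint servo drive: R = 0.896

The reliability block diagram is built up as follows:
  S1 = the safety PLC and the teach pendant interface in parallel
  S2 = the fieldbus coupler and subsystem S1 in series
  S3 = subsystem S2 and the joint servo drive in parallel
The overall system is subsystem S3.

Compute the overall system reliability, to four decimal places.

0.9831

Parallel (safety PLC and teach pendant interface): 1 − (1 − 0.794000)(1 − 0.905000) = 0.980430
Series (fieldbus coupler and [0.980430]): 0.854000 × 0.980430 = 0.837287
Parallel ([0.837287] and joint servo drive): 1 − (1 − 0.837287)(1 − 0.896000) = 0.9831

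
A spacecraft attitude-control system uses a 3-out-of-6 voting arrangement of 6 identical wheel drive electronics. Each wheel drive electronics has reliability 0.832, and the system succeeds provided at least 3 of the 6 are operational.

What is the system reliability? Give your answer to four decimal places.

R = Σ_{i=3}^{6} C(6,i) p^i (1−p)^{6−i} with p = 0.832
C(6,3)·0.832^3·0.168^3 = 0.054617
C(6,4)·0.832^4·0.168^2 = 0.202863
C(6,5)·0.832^5·0.168^1 = 0.401862
C(6,6)·0.832^6·0.168^0 = 0.331696
Sum = 0.9910

0.9910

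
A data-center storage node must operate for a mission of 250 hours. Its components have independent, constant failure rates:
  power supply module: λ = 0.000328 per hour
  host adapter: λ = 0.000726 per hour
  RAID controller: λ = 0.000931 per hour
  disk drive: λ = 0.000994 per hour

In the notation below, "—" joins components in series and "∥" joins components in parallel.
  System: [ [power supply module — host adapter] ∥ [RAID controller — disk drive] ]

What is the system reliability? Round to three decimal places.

R(power supply module) = exp(−0.000328 × 250) = 0.92127
R(host adapter) = exp(−0.000726 × 250) = 0.83402
R(RAID controller) = exp(−0.000931 × 250) = 0.79235
R(disk drive) = exp(−0.000994 × 250) = 0.77997
Series (power supply module and host adapter): 0.92127 × 0.83402 = 0.76836
Series (RAID controller and disk drive): 0.79235 × 0.77997 = 0.61801
Parallel ([0.76836] and [0.61801]): 1 − (1 − 0.76836)(1 − 0.61801) = 0.912

0.912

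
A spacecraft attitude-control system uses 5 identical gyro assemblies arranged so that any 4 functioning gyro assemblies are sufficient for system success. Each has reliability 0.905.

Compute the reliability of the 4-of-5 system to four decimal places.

0.9257

R = Σ_{i=4}^{5} C(5,i) p^i (1−p)^{5−i} with p = 0.905
C(5,4)·0.905^4·0.095^1 = 0.318631
C(5,5)·0.905^5·0.095^0 = 0.607076
Sum = 0.9257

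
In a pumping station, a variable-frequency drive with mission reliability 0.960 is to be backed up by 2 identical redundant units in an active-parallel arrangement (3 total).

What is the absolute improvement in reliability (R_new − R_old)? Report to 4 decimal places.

0.0399

R_before = 0.960
R_after = 1 − (1 − 0.960)^3 = 0.9999
ΔR = 0.9999 − 0.960 = 0.0399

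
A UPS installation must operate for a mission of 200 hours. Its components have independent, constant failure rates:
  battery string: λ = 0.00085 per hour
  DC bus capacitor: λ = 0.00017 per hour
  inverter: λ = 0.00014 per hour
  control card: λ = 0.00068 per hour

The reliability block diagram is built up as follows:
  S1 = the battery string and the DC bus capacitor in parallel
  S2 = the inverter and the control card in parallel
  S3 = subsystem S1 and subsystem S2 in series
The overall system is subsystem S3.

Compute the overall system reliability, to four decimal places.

R(battery string) = exp(−0.00085 × 200) = 0.843665
R(DC bus capacitor) = exp(−0.00017 × 200) = 0.966572
R(inverter) = exp(−0.00014 × 200) = 0.972388
R(control card) = exp(−0.00068 × 200) = 0.872843
Parallel (battery string and DC bus capacitor): 1 − (1 − 0.843665)(1 − 0.966572) = 0.994774
Parallel (inverter and control card): 1 − (1 − 0.972388)(1 − 0.872843) = 0.996489
Series ([0.994774] and [0.996489]): 0.994774 × 0.996489 = 0.9913

0.9913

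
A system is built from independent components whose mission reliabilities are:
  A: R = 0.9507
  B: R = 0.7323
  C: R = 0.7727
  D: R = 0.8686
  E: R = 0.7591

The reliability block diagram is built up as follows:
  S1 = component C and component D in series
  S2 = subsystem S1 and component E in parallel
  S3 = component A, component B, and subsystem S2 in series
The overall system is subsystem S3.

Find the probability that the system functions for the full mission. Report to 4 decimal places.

Series (C and D): 0.772700 × 0.868600 = 0.671167
Parallel ([0.671167] and E): 1 − (1 − 0.671167)(1 − 0.759100) = 0.920784
Series (A, B, and [0.920784]): 0.950700 × 0.732300 × 0.920784 = 0.6410

0.6410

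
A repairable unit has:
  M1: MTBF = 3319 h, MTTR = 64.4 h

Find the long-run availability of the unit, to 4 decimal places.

A(M1) = MTBF/(MTBF+MTTR) = 3319/(3319+64.4) = 0.9810

0.9810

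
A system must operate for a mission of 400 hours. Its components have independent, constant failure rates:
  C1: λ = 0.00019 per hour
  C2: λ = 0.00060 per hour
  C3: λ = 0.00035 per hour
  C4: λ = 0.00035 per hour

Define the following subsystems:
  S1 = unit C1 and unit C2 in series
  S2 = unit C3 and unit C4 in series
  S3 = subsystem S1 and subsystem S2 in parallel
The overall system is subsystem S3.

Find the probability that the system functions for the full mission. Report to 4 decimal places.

0.9338

R(C1) = exp(−0.00019 × 400) = 0.926816
R(C2) = exp(−0.00060 × 400) = 0.786628
R(C3) = exp(−0.00035 × 400) = 0.869358
R(C4) = exp(−0.00035 × 400) = 0.869358
Series (C1 and C2): 0.926816 × 0.786628 = 0.729059
Series (C3 and C4): 0.869358 × 0.869358 = 0.755783
Parallel ([0.729059] and [0.755783]): 1 − (1 − 0.729059)(1 − 0.755783) = 0.9338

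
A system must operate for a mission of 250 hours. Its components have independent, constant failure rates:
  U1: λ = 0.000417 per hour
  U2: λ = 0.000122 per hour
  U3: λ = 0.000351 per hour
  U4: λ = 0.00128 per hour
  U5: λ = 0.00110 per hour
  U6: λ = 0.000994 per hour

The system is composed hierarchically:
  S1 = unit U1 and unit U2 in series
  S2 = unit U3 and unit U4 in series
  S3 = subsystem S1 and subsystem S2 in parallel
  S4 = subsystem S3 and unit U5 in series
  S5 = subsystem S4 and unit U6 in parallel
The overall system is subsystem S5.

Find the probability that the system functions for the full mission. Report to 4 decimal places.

0.9400

R(U1) = exp(−0.000417 × 250) = 0.901000
R(U2) = exp(−0.000122 × 250) = 0.969960
R(U3) = exp(−0.000351 × 250) = 0.915990
R(U4) = exp(−0.00128 × 250) = 0.726149
R(U5) = exp(−0.00110 × 250) = 0.759572
R(U6) = exp(−0.000994 × 250) = 0.779970
Series (U1 and U2): 0.901000 × 0.969960 = 0.873934
Series (U3 and U4): 0.915990 × 0.726149 = 0.665145
Parallel ([0.873934] and [0.665145]): 1 − (1 − 0.873934)(1 − 0.665145) = 0.957786
Series ([0.957786] and U5): 0.957786 × 0.759572 = 0.727507
Parallel ([0.727507] and U6): 1 − (1 − 0.727507)(1 − 0.779970) = 0.9400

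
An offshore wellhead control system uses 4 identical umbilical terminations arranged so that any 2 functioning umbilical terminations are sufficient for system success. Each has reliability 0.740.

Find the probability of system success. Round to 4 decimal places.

0.9434

R = Σ_{i=2}^{4} C(4,i) p^i (1−p)^{4−i} with p = 0.740
C(4,2)·0.740^2·0.260^2 = 0.222107
C(4,3)·0.740^3·0.260^1 = 0.421433
C(4,4)·0.740^4·0.260^0 = 0.299866
Sum = 0.9434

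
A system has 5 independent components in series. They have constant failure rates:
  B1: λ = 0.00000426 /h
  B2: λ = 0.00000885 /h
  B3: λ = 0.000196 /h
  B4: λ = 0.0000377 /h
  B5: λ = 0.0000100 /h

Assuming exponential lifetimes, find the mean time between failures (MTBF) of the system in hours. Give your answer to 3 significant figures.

3890

Series of exponential components: λ_sys = Σ λ_i
λ_sys = 0.00000426 + 0.00000885 + 0.000196 + 0.0000377 + 0.0000100 = 2.5681e-04 /h
MTBF = 1 / λ_sys = 3890 h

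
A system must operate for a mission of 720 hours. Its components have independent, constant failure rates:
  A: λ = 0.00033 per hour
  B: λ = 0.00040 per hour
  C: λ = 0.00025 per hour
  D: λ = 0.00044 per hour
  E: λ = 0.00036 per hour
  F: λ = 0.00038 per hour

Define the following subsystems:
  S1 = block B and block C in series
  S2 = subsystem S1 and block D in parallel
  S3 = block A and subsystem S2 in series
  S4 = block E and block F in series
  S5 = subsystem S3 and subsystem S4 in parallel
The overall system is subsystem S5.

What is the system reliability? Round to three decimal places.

0.880

R(A) = exp(−0.00033 × 720) = 0.78852
R(B) = exp(−0.00040 × 720) = 0.74976
R(C) = exp(−0.00025 × 720) = 0.83527
R(D) = exp(−0.00044 × 720) = 0.72848
R(E) = exp(−0.00036 × 720) = 0.77167
R(F) = exp(−0.00038 × 720) = 0.76064
Series (B and C): 0.74976 × 0.83527 = 0.62625
Parallel ([0.62625] and D): 1 − (1 − 0.62625)(1 − 0.72848) = 0.89852
Series (A and [0.89852]): 0.78852 × 0.89852 = 0.70850
Series (E and F): 0.77167 × 0.76064 = 0.58696
Parallel ([0.70850] and [0.58696]): 1 − (1 − 0.70850)(1 − 0.58696) = 0.880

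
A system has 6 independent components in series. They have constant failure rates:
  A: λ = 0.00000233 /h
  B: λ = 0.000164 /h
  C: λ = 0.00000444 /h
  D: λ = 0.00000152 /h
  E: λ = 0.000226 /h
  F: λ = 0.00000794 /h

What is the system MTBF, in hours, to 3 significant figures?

Series of exponential components: λ_sys = Σ λ_i
λ_sys = 0.00000233 + 0.000164 + 0.00000444 + 0.00000152 + 0.000226 + 0.00000794 = 4.0623e-04 /h
MTBF = 1 / λ_sys = 2460 h

2460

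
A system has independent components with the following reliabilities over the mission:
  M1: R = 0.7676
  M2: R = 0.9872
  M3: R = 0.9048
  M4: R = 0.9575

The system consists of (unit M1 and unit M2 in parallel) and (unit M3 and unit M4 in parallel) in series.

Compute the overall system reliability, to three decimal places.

0.993

Parallel (M1 and M2): 1 − (1 − 0.76760)(1 − 0.98720) = 0.99703
Parallel (M3 and M4): 1 − (1 − 0.90480)(1 − 0.95750) = 0.99595
Series ([0.99703] and [0.99595]): 0.99703 × 0.99595 = 0.993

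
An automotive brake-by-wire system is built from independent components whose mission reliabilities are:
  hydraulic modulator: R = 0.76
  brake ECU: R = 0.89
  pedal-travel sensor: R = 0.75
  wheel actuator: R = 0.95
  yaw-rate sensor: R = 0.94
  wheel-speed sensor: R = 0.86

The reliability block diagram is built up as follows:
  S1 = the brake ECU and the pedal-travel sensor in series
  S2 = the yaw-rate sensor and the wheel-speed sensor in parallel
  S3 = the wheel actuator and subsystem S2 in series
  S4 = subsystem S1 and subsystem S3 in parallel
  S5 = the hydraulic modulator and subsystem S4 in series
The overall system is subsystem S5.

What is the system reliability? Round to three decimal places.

Series (brake ECU and pedal-travel sensor): 0.89000 × 0.75000 = 0.66750
Parallel (yaw-rate sensor and wheel-speed sensor): 1 − (1 − 0.94000)(1 − 0.86000) = 0.99160
Series (wheel actuator and [0.99160]): 0.95000 × 0.99160 = 0.94202
Parallel ([0.66750] and [0.94202]): 1 − (1 − 0.66750)(1 − 0.94202) = 0.98072
Series (hydraulic modulator and [0.98072]): 0.76000 × 0.98072 = 0.745

0.745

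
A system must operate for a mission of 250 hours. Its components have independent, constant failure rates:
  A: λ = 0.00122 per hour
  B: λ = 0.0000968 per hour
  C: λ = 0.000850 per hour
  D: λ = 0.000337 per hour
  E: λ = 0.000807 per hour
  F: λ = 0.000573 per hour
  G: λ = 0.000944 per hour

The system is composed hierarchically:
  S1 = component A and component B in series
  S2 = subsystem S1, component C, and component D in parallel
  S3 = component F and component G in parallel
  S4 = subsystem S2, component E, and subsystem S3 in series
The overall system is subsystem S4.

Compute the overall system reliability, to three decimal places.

0.791

R(A) = exp(−0.00122 × 250) = 0.73712
R(B) = exp(−0.0000968 × 250) = 0.97609
R(C) = exp(−0.000850 × 250) = 0.80856
R(D) = exp(−0.000337 × 250) = 0.91920
R(E) = exp(−0.000807 × 250) = 0.81730
R(F) = exp(−0.000573 × 250) = 0.86654
R(G) = exp(−0.000944 × 250) = 0.78978
Series (A and B): 0.73712 × 0.97609 = 0.71950
Parallel ([0.71950], C, and D): 1 − (1 − 0.71950)(1 − 0.80856)(1 − 0.91920) = 0.99566
Parallel (F and G): 1 − (1 − 0.86654)(1 − 0.78978) = 0.97194
Series ([0.99566], E, and [0.97194]): 0.99566 × 0.81730 × 0.97194 = 0.791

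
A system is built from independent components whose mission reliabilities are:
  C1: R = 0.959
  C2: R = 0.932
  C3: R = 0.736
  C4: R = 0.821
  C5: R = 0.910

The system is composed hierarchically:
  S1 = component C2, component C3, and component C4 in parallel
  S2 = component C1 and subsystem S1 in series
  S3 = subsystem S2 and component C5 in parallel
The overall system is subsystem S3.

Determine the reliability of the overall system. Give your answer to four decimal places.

Parallel (C2, C3, and C4): 1 − (1 − 0.932000)(1 − 0.736000)(1 − 0.821000) = 0.996787
Series (C1 and [0.996787]): 0.959000 × 0.996787 = 0.955919
Parallel ([0.955919] and C5): 1 − (1 − 0.955919)(1 − 0.910000) = 0.9960

0.9960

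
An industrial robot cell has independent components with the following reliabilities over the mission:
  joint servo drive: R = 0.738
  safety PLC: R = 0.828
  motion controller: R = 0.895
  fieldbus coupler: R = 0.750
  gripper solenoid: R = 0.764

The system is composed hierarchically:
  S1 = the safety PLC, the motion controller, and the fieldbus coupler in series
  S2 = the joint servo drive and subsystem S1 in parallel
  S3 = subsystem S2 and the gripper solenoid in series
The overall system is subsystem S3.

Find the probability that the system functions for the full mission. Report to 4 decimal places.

Series (safety PLC, motion controller, and fieldbus coupler): 0.828000 × 0.895000 × 0.750000 = 0.555795
Parallel (joint servo drive and [0.555795]): 1 − (1 − 0.738000)(1 − 0.555795) = 0.883618
Series ([0.883618] and gripper solenoid): 0.883618 × 0.764000 = 0.6751

0.6751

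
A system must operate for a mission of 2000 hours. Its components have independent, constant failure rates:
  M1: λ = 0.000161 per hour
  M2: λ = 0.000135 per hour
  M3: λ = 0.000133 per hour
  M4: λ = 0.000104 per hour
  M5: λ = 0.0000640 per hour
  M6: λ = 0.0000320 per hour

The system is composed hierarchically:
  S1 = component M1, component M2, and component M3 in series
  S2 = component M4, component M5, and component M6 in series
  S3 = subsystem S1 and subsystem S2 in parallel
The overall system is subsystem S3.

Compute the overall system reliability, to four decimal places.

0.8101

R(M1) = exp(−0.000161 × 2000) = 0.724698
R(M2) = exp(−0.000135 × 2000) = 0.763379
R(M3) = exp(−0.000133 × 2000) = 0.766439
R(M4) = exp(−0.000104 × 2000) = 0.812207
R(M5) = exp(−0.0000640 × 2000) = 0.879853
R(M6) = exp(−0.0000320 × 2000) = 0.938005
Series (M1, M2, and M3): 0.724698 × 0.763379 × 0.766439 = 0.424009
Series (M4, M5, and M6): 0.812207 × 0.879853 × 0.938005 = 0.670320
Parallel ([0.424009] and [0.670320]): 1 − (1 − 0.424009)(1 − 0.670320) = 0.8101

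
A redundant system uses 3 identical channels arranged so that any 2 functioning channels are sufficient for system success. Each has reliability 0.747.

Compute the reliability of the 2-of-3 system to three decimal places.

R = Σ_{i=2}^{3} C(3,i) p^i (1−p)^{3−i} with p = 0.747
C(3,2)·0.747^2·0.253^1 = 0.42353
C(3,3)·0.747^3·0.253^0 = 0.41683
Sum = 0.840

0.840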